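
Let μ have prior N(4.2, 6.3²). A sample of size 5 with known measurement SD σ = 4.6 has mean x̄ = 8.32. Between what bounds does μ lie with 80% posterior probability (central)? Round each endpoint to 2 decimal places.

[5.42, 10.43]

Posterior precision = 1/6.3² + 5/4.6² = 0.0252 + 0.2363 = 0.2615, so posterior SD = 1.9556.
Posterior mean = (4.2/6.3² + 5·8.32/4.6²) / 0.2615 = 7.9230.
Interval: 7.9230 ± 1.282 × 1.9556 → [5.42, 10.43].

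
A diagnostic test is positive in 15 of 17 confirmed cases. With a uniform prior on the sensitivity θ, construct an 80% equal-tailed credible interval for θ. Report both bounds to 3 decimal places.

[0.731, 0.937]

Posterior: Beta(1+15, 1+2) = Beta(16, 3).
Equal-tailed 80% interval: the 0.1 and 0.9 quantiles of Beta(16, 3).
Posterior mean ≈ 0.842, SD ≈ 0.082; a Normal approximation gives roughly [0.738, 0.947].
Exact: F⁻¹(0.1) = 0.731; F⁻¹(0.9) = 0.937.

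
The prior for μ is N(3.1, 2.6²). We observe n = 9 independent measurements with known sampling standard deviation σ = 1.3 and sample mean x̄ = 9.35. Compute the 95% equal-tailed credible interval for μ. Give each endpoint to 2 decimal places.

Posterior precision = 1/2.6² + 9/1.3² = 0.1479 + 5.3254 = 5.4734, so posterior SD = 0.4274.
Posterior mean = (3.1/2.6² + 9·9.35/1.3²) / 5.4734 = 9.1811.
Interval: 9.1811 ± 1.960 × 0.4274 → [8.34, 10.02].

[8.34, 10.02]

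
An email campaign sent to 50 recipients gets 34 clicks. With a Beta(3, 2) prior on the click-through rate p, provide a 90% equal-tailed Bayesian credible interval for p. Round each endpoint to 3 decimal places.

[0.566, 0.772]

Posterior: Beta(3+34, 2+16) = Beta(37, 18).
Equal-tailed 90% interval: the 0.05 and 0.95 quantiles of Beta(37, 18).
Posterior mean ≈ 0.673, SD ≈ 0.063; a Normal approximation gives roughly [0.570, 0.776].
Exact: F⁻¹(0.05) = 0.566; F⁻¹(0.95) = 0.772.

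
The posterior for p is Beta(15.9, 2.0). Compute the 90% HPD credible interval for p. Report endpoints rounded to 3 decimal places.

The posterior is unimodal and skewed, so the HPD interval has equal density at both endpoints and is the shortest 90% interval.
Solving f(0.785) = f(0.994) with F(0.994) − F(0.785) = 0.90 gives [0.785, 0.994].
For comparison, the equal-tailed interval is [0.749, 0.979]; the HPD is narrower and shifted toward the mode.

[0.785, 0.994]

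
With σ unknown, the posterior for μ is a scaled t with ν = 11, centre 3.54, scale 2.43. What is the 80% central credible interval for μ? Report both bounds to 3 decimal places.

[0.227, 6.853]

The t_11 distribution is symmetric; the 80% interval is 3.54 ± t·2.43 with t_{0.9,11} = 1.363.
Half-width: 1.363 × 2.43 = 3.313.
3.54 − 3.313 = 0.227; 3.54 + 3.313 = 6.853.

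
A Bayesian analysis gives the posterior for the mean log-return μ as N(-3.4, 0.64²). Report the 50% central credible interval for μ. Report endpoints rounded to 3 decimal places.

The posterior is symmetric, so the 50% equal-tailed interval is μ = -3.4 ± z·0.64 with z = 0.674.
Half-width: 0.674 × 0.64 = 0.432.
-3.4 − 0.432 = -3.832; -3.4 + 0.432 = -2.968.

[-3.832, -2.968]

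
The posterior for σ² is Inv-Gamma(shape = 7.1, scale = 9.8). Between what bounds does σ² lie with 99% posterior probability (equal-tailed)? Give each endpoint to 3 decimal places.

Inverse-Gamma(7.1, 9.8) quantiles: F⁻¹(0.005) and F⁻¹(0.995).
Equivalently, 1/σ² ~ Gamma(7.1, rate = 9.8); invert its 0.995 and 0.005 quantiles.
Posterior mean ≈ 1.607, SD ≈ 0.711; a Normal approximation gives roughly [-0.226, 3.439].
Exact: lower = 0.620; upper = 4.691.

[0.620, 4.691]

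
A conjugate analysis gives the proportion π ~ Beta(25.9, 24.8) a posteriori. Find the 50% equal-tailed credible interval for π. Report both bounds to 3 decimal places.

Posterior: Beta(25.9, 24.8).
Equal-tailed 50% interval: the 0.25 and 0.75 quantiles of Beta(25.9, 24.8).
Posterior mean ≈ 0.511, SD ≈ 0.070; a Normal approximation gives roughly [0.464, 0.558].
Exact: F⁻¹(0.25) = 0.463; F⁻¹(0.75) = 0.558.

[0.463, 0.558]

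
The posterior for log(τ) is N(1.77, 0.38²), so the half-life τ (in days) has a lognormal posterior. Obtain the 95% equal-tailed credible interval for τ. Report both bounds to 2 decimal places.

[2.79, 12.36]

On the log scale the 95% interval is 1.77 ± 1.960 × 0.38 = [1.0252, 2.5148].
Exponentiate: [e^1.0252, e^2.5148] = [2.79, 12.36].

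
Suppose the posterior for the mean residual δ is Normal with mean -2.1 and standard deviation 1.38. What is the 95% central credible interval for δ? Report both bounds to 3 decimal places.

The posterior is symmetric, so the 95% equal-tailed interval is δ = -2.1 ± z·1.38 with z = 1.960.
Half-width: 1.960 × 1.38 = 2.705.
-2.1 − 2.705 = -4.805; -2.1 + 2.705 = 0.605.

[-4.805, 0.605]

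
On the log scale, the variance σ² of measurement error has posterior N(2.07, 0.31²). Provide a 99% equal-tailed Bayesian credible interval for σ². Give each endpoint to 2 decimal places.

On the log scale the 99% interval is 2.07 ± 2.576 × 0.31 = [1.2715, 2.8685].
Exponentiate: [e^1.2715, e^2.8685] = [3.57, 17.61].

[3.57, 17.61]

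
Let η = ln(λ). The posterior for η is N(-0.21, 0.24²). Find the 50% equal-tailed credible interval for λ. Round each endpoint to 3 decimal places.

[0.689, 0.953]

On the log scale the 50% interval is -0.21 ± 0.674 × 0.24 = [-0.3719, -0.0481].
Exponentiate: [e^-0.3719, e^-0.0481] = [0.689, 0.953].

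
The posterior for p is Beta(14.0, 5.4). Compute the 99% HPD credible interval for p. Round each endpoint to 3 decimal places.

[0.454, 0.936]

The posterior is unimodal and skewed, so the HPD interval has equal density at both endpoints and is the shortest 99% interval.
Solving f(0.454) = f(0.936) with F(0.936) − F(0.454) = 0.99 gives [0.454, 0.936].
For comparison, the equal-tailed interval is [0.437, 0.925]; the HPD is narrower and shifted toward the mode.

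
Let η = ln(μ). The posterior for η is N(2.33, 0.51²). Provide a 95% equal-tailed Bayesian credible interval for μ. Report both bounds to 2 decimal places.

On the log scale the 95% interval is 2.33 ± 1.960 × 0.51 = [1.3304, 3.3296].
Exponentiate: [e^1.3304, e^3.3296] = [3.78, 27.93].

[3.78, 27.93]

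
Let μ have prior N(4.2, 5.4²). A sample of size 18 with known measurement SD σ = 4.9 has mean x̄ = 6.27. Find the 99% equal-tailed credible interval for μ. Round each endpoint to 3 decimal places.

[3.270, 9.089]

Posterior precision = 1/5.4² + 18/4.9² = 0.0343 + 0.7497 = 0.7840, so posterior SD = 1.1294.
Posterior mean = (4.2/5.4² + 18·6.27/4.9²) / 0.7840 = 6.1795.
Interval: 6.1795 ± 2.576 × 1.1294 → [3.270, 9.089].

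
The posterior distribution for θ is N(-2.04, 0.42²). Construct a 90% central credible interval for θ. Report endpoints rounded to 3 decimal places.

The posterior is symmetric, so the 90% equal-tailed interval is θ = -2.04 ± z·0.42 with z = 1.645.
Half-width: 1.645 × 0.42 = 0.691.
-2.04 − 0.691 = -2.731; -2.04 + 0.691 = -1.349.

[-2.731, -1.349]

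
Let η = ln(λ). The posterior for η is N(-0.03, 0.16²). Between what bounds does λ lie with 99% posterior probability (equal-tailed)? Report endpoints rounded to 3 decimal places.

[0.643, 1.465]

On the log scale the 99% interval is -0.03 ± 2.576 × 0.16 = [-0.4421, 0.3821].
Exponentiate: [e^-0.4421, e^0.3821] = [0.643, 1.465].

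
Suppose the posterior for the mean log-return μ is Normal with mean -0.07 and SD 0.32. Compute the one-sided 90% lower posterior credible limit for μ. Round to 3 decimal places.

-0.480

Need L with P(μ ≥ L) = 0.90: L = -0.07 − z_{0.1}·0.32.
z = 1.282; L = -0.07 − 1.282 × 0.32 = -0.480.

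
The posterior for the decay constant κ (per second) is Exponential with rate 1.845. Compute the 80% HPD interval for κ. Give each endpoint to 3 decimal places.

The exponential density is strictly decreasing on [0, ∞), so the HPD interval is anchored at 0: [0, q] with P(κ ≤ q) = 0.80.
q = −ln(1 − 0.80) / 1.845 = 1.6094 / 1.845 = 0.872.

[0.000, 0.872]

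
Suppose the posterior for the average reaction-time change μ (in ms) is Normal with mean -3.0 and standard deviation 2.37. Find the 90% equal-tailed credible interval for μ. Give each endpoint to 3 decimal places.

[-6.898, 0.898]

The posterior is symmetric, so the 90% equal-tailed interval is μ = -3.0 ± z·2.37 with z = 1.645.
Half-width: 1.645 × 2.37 = 3.898.
-3.0 − 3.898 = -6.898; -3.0 + 3.898 = 0.898.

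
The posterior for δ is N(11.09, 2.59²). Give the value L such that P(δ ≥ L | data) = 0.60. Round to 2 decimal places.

10.43

Need L with P(δ ≥ L) = 0.60: L = 11.09 − z_{0.4}·2.59.
z = 0.253; L = 11.09 − 0.253 × 2.59 = 10.43.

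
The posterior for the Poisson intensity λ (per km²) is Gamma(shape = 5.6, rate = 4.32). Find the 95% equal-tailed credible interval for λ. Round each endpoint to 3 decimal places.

[0.455, 2.570]

Posterior: Gamma(shape 5.6, rate 4.32).
Equal-tailed 95% interval: Gamma(5.6, 4.32) quantiles at 0.025 and 0.975.
Posterior mean ≈ 1.296, SD ≈ 0.548; a Normal approximation gives roughly [0.223, 2.370].
Exact: lower = 0.455; upper = 2.570.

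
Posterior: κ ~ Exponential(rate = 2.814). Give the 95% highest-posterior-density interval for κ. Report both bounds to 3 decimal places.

The exponential density is strictly decreasing on [0, ∞), so the HPD interval is anchored at 0: [0, q] with P(κ ≤ q) = 0.95.
q = −ln(1 − 0.95) / 2.814 = 2.9957 / 2.814 = 1.065.

[0.000, 1.065]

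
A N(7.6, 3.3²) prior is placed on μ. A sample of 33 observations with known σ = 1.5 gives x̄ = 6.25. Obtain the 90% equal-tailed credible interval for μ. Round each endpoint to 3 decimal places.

[5.830, 6.687]

Posterior precision = 1/3.3² + 33/1.5² = 0.0918 + 14.6667 = 14.7585, so posterior SD = 0.2603.
Posterior mean = (7.6/3.3² + 33·6.25/1.5²) / 14.7585 = 6.2584.
Interval: 6.2584 ± 1.645 × 0.2603 → [5.830, 6.687].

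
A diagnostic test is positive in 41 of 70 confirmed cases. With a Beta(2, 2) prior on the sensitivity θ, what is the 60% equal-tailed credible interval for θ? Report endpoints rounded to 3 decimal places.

Posterior: Beta(2+41, 2+29) = Beta(43, 31).
Equal-tailed 60% interval: the 0.2 and 0.8 quantiles of Beta(43, 31).
Posterior mean ≈ 0.581, SD ≈ 0.057; a Normal approximation gives roughly [0.533, 0.629].
Exact: F⁻¹(0.2) = 0.533; F⁻¹(0.8) = 0.630.

[0.533, 0.630]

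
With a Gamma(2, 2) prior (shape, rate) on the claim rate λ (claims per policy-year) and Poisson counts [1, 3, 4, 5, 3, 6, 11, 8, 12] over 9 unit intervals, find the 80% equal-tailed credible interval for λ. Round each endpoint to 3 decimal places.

Posterior: Gamma(2+53, 2+9) = Gamma(55, 11) (shape, rate).
Equal-tailed 80% interval: Gamma(55, 11) quantiles at 0.1 and 0.9.
Posterior mean ≈ 5.000, SD ≈ 0.674; a Normal approximation gives roughly [4.136, 5.864].
Exact: lower = 4.158; upper = 5.881.

[4.158, 5.881]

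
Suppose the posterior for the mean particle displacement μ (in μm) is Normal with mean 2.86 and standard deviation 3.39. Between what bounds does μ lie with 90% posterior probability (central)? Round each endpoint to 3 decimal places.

The posterior is symmetric, so the 90% equal-tailed interval is μ = 2.86 ± z·3.39 with z = 1.645.
Half-width: 1.645 × 3.39 = 5.576.
2.86 − 5.576 = -2.716; 2.86 + 5.576 = 8.436.

[-2.716, 8.436]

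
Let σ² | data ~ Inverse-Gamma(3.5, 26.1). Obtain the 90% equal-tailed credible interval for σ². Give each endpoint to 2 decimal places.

Inverse-Gamma(3.5, 26.1) quantiles: F⁻¹(0.05) and F⁻¹(0.95).
Equivalently, 1/σ² ~ Gamma(3.5, rate = 26.1); invert its 0.95 and 0.05 quantiles.
Posterior mean ≈ 10.44, SD ≈ 8.52; a Normal approximation gives roughly [-3.58, 24.46].
Exact: lower = 3.71; upper = 24.08.

[3.71, 24.08]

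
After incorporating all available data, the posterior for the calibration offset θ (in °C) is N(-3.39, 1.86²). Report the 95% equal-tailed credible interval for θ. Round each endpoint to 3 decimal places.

The posterior is symmetric, so the 95% equal-tailed interval is θ = -3.39 ± z·1.86 with z = 1.960.
Half-width: 1.960 × 1.86 = 3.646.
-3.39 − 3.646 = -7.036; -3.39 + 3.646 = 0.256.

[-7.036, 0.256]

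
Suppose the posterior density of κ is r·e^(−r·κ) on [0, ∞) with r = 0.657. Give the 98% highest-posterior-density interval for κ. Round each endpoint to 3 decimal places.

[0.000, 5.954]

The exponential density is strictly decreasing on [0, ∞), so the HPD interval is anchored at 0: [0, q] with P(κ ≤ q) = 0.98.
q = −ln(1 − 0.98) / 0.657 = 3.9120 / 0.657 = 5.954.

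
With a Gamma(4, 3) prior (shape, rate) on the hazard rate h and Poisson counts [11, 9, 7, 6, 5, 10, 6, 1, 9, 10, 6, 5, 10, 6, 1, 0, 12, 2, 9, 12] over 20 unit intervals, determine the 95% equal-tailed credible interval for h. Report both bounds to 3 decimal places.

Posterior: Gamma(4+137, 3+20) = Gamma(141, 23) (shape, rate).
Equal-tailed 95% interval: Gamma(141, 23) quantiles at 0.025 and 0.975.
Posterior mean ≈ 6.130, SD ≈ 0.516; a Normal approximation gives roughly [5.119, 7.142].
Exact: lower = 5.160; upper = 7.183.

[5.160, 7.183]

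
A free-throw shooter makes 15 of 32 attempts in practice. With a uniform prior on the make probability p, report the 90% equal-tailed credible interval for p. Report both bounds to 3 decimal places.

Posterior: Beta(1+15, 1+17) = Beta(16, 18).
Equal-tailed 90% interval: the 0.05 and 0.95 quantiles of Beta(16, 18).
Posterior mean ≈ 0.471, SD ≈ 0.084; a Normal approximation gives roughly [0.332, 0.609].
Exact: F⁻¹(0.05) = 0.333; F⁻¹(0.95) = 0.611.

[0.333, 0.611]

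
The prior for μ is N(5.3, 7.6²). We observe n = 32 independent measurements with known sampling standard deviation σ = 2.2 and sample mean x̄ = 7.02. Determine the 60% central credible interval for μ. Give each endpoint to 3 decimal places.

[6.689, 7.342]

Posterior precision = 1/7.6² + 32/2.2² = 0.0173 + 6.6116 = 6.6289, so posterior SD = 0.3884.
Posterior mean = (5.3/7.6² + 32·7.02/2.2²) / 6.6289 = 7.0155.
Interval: 7.0155 ± 0.842 × 0.3884 → [6.689, 7.342].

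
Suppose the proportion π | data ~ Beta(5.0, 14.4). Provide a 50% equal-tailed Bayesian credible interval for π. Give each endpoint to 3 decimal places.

[0.187, 0.320]

Posterior: Beta(5.0, 14.4).
Equal-tailed 50% interval: the 0.25 and 0.75 quantiles of Beta(5.0, 14.4).
Posterior mean ≈ 0.258, SD ≈ 0.097; a Normal approximation gives roughly [0.192, 0.323].
Exact: F⁻¹(0.25) = 0.187; F⁻¹(0.75) = 0.320.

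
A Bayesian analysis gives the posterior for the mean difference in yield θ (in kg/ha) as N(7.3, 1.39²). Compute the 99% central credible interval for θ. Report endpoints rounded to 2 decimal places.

[3.72, 10.88]

The posterior is symmetric, so the 99% equal-tailed interval is θ = 7.3 ± z·1.39 with z = 2.576.
Half-width: 2.576 × 1.39 = 3.58.
7.3 − 3.58 = 3.72; 7.3 + 3.58 = 10.88.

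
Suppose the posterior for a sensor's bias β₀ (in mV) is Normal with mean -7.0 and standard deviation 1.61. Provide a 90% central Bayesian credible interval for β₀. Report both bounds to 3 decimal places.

[-9.648, -4.352]

The posterior is symmetric, so the 90% equal-tailed interval is β₀ = -7.0 ± z·1.61 with z = 1.645.
Half-width: 1.645 × 1.61 = 2.648.
-7.0 − 2.648 = -9.648; -7.0 + 2.648 = -4.352.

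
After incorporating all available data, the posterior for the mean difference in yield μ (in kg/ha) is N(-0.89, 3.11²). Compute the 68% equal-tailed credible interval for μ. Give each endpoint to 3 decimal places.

The posterior is symmetric, so the 68% equal-tailed interval is μ = -0.89 ± z·3.11 with z = 0.994.
Half-width: 0.994 × 3.11 = 3.093.
-0.89 − 3.093 = -3.983; -0.89 + 3.093 = 2.203.

[-3.983, 2.203]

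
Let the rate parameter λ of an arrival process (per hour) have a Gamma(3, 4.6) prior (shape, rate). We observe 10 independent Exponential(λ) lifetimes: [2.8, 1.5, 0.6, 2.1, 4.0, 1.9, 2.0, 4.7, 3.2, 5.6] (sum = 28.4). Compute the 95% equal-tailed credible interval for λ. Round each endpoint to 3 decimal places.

[0.210, 0.635]

Posterior: Gamma(3+10, 4.6+28.4) = Gamma(13, 33.0) (shape, rate).
Equal-tailed 95% interval: Gamma(13, 33.0) quantiles at 0.025 and 0.975.
Posterior mean ≈ 0.394, SD ≈ 0.109; a Normal approximation gives roughly [0.180, 0.608].
Exact: lower = 0.210; upper = 0.635.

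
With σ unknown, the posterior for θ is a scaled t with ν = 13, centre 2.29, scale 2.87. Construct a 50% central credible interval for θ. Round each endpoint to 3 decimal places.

[0.299, 4.281]

The t_13 distribution is symmetric; the 50% interval is 2.29 ± t·2.87 with t_{0.75,13} = 0.694.
Half-width: 0.694 × 2.87 = 1.991.
2.29 − 1.991 = 0.299; 2.29 + 1.991 = 4.281.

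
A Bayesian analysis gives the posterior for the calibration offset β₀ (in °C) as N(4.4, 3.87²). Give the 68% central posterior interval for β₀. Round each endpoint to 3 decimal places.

The posterior is symmetric, so the 68% equal-tailed interval is β₀ = 4.4 ± z·3.87 with z = 0.994.
Half-width: 0.994 × 3.87 = 3.849.
4.4 − 3.849 = 0.551; 4.4 + 3.849 = 8.249.

[0.551, 8.249]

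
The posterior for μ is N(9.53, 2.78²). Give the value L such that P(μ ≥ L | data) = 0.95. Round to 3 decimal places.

4.957

Need L with P(μ ≥ L) = 0.95: L = 9.53 − z_{0.05}·2.78.
z = 1.645; L = 9.53 − 1.645 × 2.78 = 4.957.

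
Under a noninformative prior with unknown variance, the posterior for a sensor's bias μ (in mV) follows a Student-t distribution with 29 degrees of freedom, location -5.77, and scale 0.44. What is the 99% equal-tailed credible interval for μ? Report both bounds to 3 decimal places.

[-6.983, -4.557]

The t_29 distribution is symmetric; the 99% interval is -5.77 ± t·0.44 with t_{0.995,29} = 2.756.
Half-width: 2.756 × 0.44 = 1.213.
-5.77 − 1.213 = -6.983; -5.77 + 1.213 = -4.557.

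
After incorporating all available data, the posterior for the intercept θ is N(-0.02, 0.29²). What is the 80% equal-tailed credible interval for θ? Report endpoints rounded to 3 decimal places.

[-0.392, 0.352]

The posterior is symmetric, so the 80% equal-tailed interval is θ = -0.02 ± z·0.29 with z = 1.282.
Half-width: 1.282 × 0.29 = 0.372.
-0.02 − 0.372 = -0.392; -0.02 + 0.372 = 0.352.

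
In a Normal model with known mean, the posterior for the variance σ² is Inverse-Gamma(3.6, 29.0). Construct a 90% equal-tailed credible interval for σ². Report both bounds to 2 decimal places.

Inverse-Gamma(3.6, 29.0) quantiles: F⁻¹(0.05) and F⁻¹(0.95).
Equivalently, 1/σ² ~ Gamma(3.6, rate = 29.0); invert its 0.95 and 0.05 quantiles.
Posterior mean ≈ 11.15, SD ≈ 8.82; a Normal approximation gives roughly [-3.35, 25.66].
Exact: lower = 4.04; upper = 25.46.

[4.04, 25.46]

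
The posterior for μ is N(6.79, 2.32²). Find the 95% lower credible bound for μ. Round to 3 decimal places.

2.974

Need L with P(μ ≥ L) = 0.95: L = 6.79 − z_{0.05}·2.32.
z = 1.645; L = 6.79 − 1.645 × 2.32 = 2.974.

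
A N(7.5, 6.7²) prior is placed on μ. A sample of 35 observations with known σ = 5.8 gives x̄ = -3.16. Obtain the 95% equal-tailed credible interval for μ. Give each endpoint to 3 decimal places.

Posterior precision = 1/6.7² + 35/5.8² = 0.0223 + 1.0404 = 1.0627, so posterior SD = 0.9700.
Posterior mean = (7.5/6.7² + 35·-3.16/5.8²) / 1.0627 = -2.9365.
Interval: -2.9365 ± 1.960 × 0.9700 → [-4.838, -1.035].

[-4.838, -1.035]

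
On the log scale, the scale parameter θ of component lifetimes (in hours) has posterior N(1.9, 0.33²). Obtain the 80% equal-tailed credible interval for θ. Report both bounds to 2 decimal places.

[4.38, 10.21]

On the log scale the 80% interval is 1.9 ± 1.282 × 0.33 = [1.4771, 2.3229].
Exponentiate: [e^1.4771, e^2.3229] = [4.38, 10.21].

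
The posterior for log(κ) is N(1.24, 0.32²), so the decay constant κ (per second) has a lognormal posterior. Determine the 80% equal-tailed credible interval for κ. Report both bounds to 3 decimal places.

On the log scale the 80% interval is 1.24 ± 1.282 × 0.32 = [0.8299, 1.6501].
Exponentiate: [e^0.8299, e^1.6501] = [2.293, 5.207].

[2.293, 5.207]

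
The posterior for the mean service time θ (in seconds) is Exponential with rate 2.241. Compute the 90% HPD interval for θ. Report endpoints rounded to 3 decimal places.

[0.000, 1.027]

The exponential density is strictly decreasing on [0, ∞), so the HPD interval is anchored at 0: [0, q] with P(θ ≤ q) = 0.90.
q = −ln(1 − 0.90) / 2.241 = 2.3026 / 2.241 = 1.027.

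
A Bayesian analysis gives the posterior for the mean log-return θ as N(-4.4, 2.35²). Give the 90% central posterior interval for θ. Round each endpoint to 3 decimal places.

[-8.265, -0.535]

The posterior is symmetric, so the 90% equal-tailed interval is θ = -4.4 ± z·2.35 with z = 1.645.
Half-width: 1.645 × 2.35 = 3.865.
-4.4 − 3.865 = -8.265; -4.4 + 3.865 = -0.535.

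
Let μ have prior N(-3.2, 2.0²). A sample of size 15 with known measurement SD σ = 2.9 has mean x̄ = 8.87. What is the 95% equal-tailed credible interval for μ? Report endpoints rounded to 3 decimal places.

Posterior precision = 1/2.0² + 15/2.9² = 0.2500 + 1.7836 = 2.0336, so posterior SD = 0.7012.
Posterior mean = (-3.2/2.0² + 15·8.87/2.9²) / 2.0336 = 7.3862.
Interval: 7.3862 ± 1.960 × 0.7012 → [6.012, 8.761].

[6.012, 8.761]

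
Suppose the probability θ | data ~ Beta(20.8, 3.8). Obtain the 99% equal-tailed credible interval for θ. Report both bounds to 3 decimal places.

[0.618, 0.973]

Posterior: Beta(20.8, 3.8).
Equal-tailed 99% interval: the 0.005 and 0.995 quantiles of Beta(20.8, 3.8).
Posterior mean ≈ 0.846, SD ≈ 0.071; a Normal approximation gives roughly [0.662, 1.030].
Exact: F⁻¹(0.005) = 0.618; F⁻¹(0.995) = 0.973.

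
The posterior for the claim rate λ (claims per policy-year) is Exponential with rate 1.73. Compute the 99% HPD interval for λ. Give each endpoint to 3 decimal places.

[0.000, 2.662]

The exponential density is strictly decreasing on [0, ∞), so the HPD interval is anchored at 0: [0, q] with P(λ ≤ q) = 0.99.
q = −ln(1 − 0.99) / 1.73 = 4.6052 / 1.73 = 2.662.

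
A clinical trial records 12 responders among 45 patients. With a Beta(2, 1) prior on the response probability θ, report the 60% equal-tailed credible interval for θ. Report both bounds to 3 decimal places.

[0.236, 0.346]

Posterior: Beta(2+12, 1+33) = Beta(14, 34).
Equal-tailed 60% interval: the 0.2 and 0.8 quantiles of Beta(14, 34).
Posterior mean ≈ 0.292, SD ≈ 0.065; a Normal approximation gives roughly [0.237, 0.346].
Exact: F⁻¹(0.2) = 0.236; F⁻¹(0.8) = 0.346.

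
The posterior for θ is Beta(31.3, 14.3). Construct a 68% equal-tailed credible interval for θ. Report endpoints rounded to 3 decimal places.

Posterior: Beta(31.3, 14.3).
Equal-tailed 68% interval: the 0.16 and 0.84 quantiles of Beta(31.3, 14.3).
Posterior mean ≈ 0.686, SD ≈ 0.068; a Normal approximation gives roughly [0.619, 0.754].
Exact: F⁻¹(0.16) = 0.618; F⁻¹(0.84) = 0.755.

[0.618, 0.755]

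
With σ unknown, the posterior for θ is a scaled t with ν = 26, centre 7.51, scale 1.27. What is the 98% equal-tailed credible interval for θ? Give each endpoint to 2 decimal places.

The t_26 distribution is symmetric; the 98% interval is 7.51 ± t·1.27 with t_{0.99,26} = 2.479.
Half-width: 2.479 × 1.27 = 3.15.
7.51 − 3.15 = 4.36; 7.51 + 3.15 = 10.66.

[4.36, 10.66]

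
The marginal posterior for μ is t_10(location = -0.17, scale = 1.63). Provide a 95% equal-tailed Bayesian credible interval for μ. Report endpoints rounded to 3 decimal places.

[-3.802, 3.462]

The t_10 distribution is symmetric; the 95% interval is -0.17 ± t·1.63 with t_{0.975,10} = 2.228.
Half-width: 2.228 × 1.63 = 3.632.
-0.17 − 3.632 = -3.802; -0.17 + 3.632 = 3.462.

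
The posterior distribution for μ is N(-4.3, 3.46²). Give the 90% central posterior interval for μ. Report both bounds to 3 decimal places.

[-9.991, 1.391]

The posterior is symmetric, so the 90% equal-tailed interval is μ = -4.3 ± z·3.46 with z = 1.645.
Half-width: 1.645 × 3.46 = 5.691.
-4.3 − 5.691 = -9.991; -4.3 + 5.691 = 1.391.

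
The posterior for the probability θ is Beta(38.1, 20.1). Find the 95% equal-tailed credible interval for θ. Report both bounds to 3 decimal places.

Posterior: Beta(38.1, 20.1).
Equal-tailed 95% interval: the 0.025 and 0.975 quantiles of Beta(38.1, 20.1).
Posterior mean ≈ 0.655, SD ≈ 0.062; a Normal approximation gives roughly [0.534, 0.776].
Exact: F⁻¹(0.025) = 0.529; F⁻¹(0.975) = 0.770.

[0.529, 0.770]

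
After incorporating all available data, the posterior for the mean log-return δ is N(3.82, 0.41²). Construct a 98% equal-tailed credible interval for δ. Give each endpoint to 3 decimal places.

[2.866, 4.774]

The posterior is symmetric, so the 98% equal-tailed interval is δ = 3.82 ± z·0.41 with z = 2.326.
Half-width: 2.326 × 0.41 = 0.954.
3.82 − 0.954 = 2.866; 3.82 + 0.954 = 4.774.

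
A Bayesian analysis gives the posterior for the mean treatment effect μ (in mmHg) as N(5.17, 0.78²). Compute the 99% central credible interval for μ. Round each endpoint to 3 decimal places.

[3.161, 7.179]

The posterior is symmetric, so the 99% equal-tailed interval is μ = 5.17 ± z·0.78 with z = 2.576.
Half-width: 2.576 × 0.78 = 2.009.
5.17 − 2.009 = 3.161; 5.17 + 2.009 = 7.179.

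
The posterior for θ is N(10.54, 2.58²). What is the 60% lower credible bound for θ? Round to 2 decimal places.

9.89

Need L with P(θ ≥ L) = 0.60: L = 10.54 − z_{0.4}·2.58.
z = 0.253; L = 10.54 − 0.253 × 2.58 = 9.89.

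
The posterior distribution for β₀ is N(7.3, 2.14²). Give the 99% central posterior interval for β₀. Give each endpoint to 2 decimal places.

[1.79, 12.81]

The posterior is symmetric, so the 99% equal-tailed interval is β₀ = 7.3 ± z·2.14 with z = 2.576.
Half-width: 2.576 × 2.14 = 5.51.
7.3 − 5.51 = 1.79; 7.3 + 5.51 = 12.81.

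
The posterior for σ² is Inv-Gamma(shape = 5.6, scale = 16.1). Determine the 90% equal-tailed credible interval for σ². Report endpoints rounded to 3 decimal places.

Inverse-Gamma(5.6, 16.1) quantiles: F⁻¹(0.05) and F⁻¹(0.95).
Equivalently, 1/σ² ~ Gamma(5.6, rate = 16.1); invert its 0.95 and 0.05 quantiles.
Posterior mean ≈ 3.500, SD ≈ 1.845; a Normal approximation gives roughly [0.466, 6.534].
Exact: lower = 1.614; upper = 6.846.

[1.614, 6.846]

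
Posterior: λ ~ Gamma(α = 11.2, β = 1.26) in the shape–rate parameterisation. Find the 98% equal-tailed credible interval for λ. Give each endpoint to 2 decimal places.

Posterior: Gamma(shape 11.2, rate 1.26).
Equal-tailed 98% interval: Gamma(11.2, 1.26) quantiles at 0.01 and 0.99.
Posterior mean ≈ 8.89, SD ≈ 2.66; a Normal approximation gives roughly [2.71, 15.07].
Exact: lower = 3.89; upper = 16.20.

[3.89, 16.20]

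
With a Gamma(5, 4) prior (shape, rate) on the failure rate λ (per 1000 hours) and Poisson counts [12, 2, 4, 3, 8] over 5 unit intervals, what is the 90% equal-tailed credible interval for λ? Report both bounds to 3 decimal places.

Posterior: Gamma(5+29, 4+5) = Gamma(34, 9) (shape, rate).
Equal-tailed 90% interval: Gamma(34, 9) quantiles at 0.05 and 0.95.
Posterior mean ≈ 3.778, SD ≈ 0.648; a Normal approximation gives roughly [2.712, 4.843].
Exact: lower = 2.779; upper = 4.903.

[2.779, 4.903]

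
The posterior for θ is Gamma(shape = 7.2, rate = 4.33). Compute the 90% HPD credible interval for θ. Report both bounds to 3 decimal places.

The posterior is unimodal and skewed, so the HPD interval has equal density at both endpoints and is the shortest 90% interval.
Solving f(0.674) = f(2.615) with F(2.615) − F(0.674) = 0.90 gives [0.674, 2.615].
For comparison, the equal-tailed interval is [0.790, 2.796]; the HPD is narrower and shifted toward the mode.

[0.674, 2.615]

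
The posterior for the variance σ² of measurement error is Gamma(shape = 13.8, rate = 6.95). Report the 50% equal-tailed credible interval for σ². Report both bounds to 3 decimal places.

Posterior: Gamma(shape 13.8, rate 6.95).
Equal-tailed 50% interval: Gamma(13.8, 6.95) quantiles at 0.25 and 0.75.
Posterior mean ≈ 1.986, SD ≈ 0.535; a Normal approximation gives roughly [1.625, 2.346].
Exact: lower = 1.604; upper = 2.315.

[1.604, 2.315]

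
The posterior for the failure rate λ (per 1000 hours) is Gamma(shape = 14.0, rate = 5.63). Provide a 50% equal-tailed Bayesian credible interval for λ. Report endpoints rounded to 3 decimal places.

[2.012, 2.897]

Posterior: Gamma(shape 14.0, rate 5.63).
Equal-tailed 50% interval: Gamma(14.0, 5.63) quantiles at 0.25 and 0.75.
Posterior mean ≈ 2.487, SD ≈ 0.665; a Normal approximation gives roughly [2.038, 2.935].
Exact: lower = 2.012; upper = 2.897.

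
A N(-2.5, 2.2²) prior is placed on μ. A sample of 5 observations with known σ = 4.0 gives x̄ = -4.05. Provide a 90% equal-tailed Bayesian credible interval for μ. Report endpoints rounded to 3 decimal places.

[-5.716, -1.150]

Posterior precision = 1/2.2² + 5/4.0² = 0.2066 + 0.3125 = 0.5191, so posterior SD = 1.3879.
Posterior mean = (-2.5/2.2² + 5·-4.05/4.0²) / 0.5191 = -3.4331.
Interval: -3.4331 ± 1.645 × 1.3879 → [-5.716, -1.150].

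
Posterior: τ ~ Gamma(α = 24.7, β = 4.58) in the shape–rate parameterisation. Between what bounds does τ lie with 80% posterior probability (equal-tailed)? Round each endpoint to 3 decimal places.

Posterior: Gamma(shape 24.7, rate 4.58).
Equal-tailed 80% interval: Gamma(24.7, 4.58) quantiles at 0.1 and 0.9.
Posterior mean ≈ 5.393, SD ≈ 1.085; a Normal approximation gives roughly [4.002, 6.784].
Exact: lower = 4.057; upper = 6.822.

[4.057, 6.822]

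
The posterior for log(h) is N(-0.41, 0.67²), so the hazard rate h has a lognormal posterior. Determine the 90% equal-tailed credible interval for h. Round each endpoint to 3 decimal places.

[0.220, 1.998]

On the log scale the 90% interval is -0.41 ± 1.645 × 0.67 = [-1.5121, 0.6921].
Exponentiate: [e^-1.5121, e^0.6921] = [0.220, 1.998].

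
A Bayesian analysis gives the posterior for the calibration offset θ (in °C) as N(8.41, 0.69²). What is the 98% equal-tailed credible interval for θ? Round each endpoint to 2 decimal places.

[6.80, 10.02]

The posterior is symmetric, so the 98% equal-tailed interval is θ = 8.41 ± z·0.69 with z = 2.326.
Half-width: 2.326 × 0.69 = 1.61.
8.41 − 1.61 = 6.80; 8.41 + 1.61 = 10.02.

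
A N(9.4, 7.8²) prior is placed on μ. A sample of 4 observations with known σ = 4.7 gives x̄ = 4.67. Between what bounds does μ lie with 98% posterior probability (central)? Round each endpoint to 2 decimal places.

Posterior precision = 1/7.8² + 4/4.7² = 0.0164 + 0.1811 = 0.1975, so posterior SD = 2.2501.
Posterior mean = (9.4/7.8² + 4·4.67/4.7²) / 0.1975 = 5.0636.
Interval: 5.0636 ± 2.326 × 2.2501 → [-0.17, 10.30].

[-0.17, 10.30]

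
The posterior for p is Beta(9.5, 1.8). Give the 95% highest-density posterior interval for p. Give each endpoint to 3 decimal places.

[0.638, 0.997]

The posterior is unimodal and skewed, so the HPD interval has equal density at both endpoints and is the shortest 95% interval.
Solving f(0.638) = f(0.997) with F(0.997) − F(0.638) = 0.95 gives [0.638, 0.997].
For comparison, the equal-tailed interval is [0.589, 0.982]; the HPD is narrower and shifted toward the mode.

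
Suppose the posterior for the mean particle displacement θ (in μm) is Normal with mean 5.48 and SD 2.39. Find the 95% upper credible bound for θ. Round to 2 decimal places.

9.41

Need U with P(θ ≤ U) = 0.95: U = 5.48 + z_{0.05}·2.39.
z = 1.645; U = 5.48 + 1.645 × 2.39 = 9.41.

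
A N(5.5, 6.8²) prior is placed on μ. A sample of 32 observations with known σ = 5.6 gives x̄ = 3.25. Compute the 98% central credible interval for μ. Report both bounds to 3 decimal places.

Posterior precision = 1/6.8² + 32/5.6² = 0.0216 + 1.0204 = 1.0420, so posterior SD = 0.9796.
Posterior mean = (5.5/6.8² + 32·3.25/5.6²) / 1.0420 = 3.2967.
Interval: 3.2967 ± 2.326 × 0.9796 → [1.018, 5.576].

[1.018, 5.576]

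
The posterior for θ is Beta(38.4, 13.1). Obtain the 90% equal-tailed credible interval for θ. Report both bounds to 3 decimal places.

Posterior: Beta(38.4, 13.1).
Equal-tailed 90% interval: the 0.05 and 0.95 quantiles of Beta(38.4, 13.1).
Posterior mean ≈ 0.746, SD ≈ 0.060; a Normal approximation gives roughly [0.647, 0.844].
Exact: F⁻¹(0.05) = 0.641; F⁻¹(0.95) = 0.839.

[0.641, 0.839]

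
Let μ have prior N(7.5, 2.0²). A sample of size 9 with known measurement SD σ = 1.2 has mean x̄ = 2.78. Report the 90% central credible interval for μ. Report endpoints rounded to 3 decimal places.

Posterior precision = 1/2.0² + 9/1.2² = 0.2500 + 6.2500 = 6.5000, so posterior SD = 0.3922.
Posterior mean = (7.5/2.0² + 9·2.78/1.2²) / 6.5000 = 2.9615.
Interval: 2.9615 ± 1.645 × 0.3922 → [2.316, 3.607].

[2.316, 3.607]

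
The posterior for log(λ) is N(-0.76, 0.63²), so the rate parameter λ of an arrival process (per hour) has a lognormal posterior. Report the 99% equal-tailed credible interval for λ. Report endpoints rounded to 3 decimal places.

On the log scale the 99% interval is -0.76 ± 2.576 × 0.63 = [-2.3828, 0.8628].
Exponentiate: [e^-2.3828, e^0.8628] = [0.092, 2.370].

[0.092, 2.370]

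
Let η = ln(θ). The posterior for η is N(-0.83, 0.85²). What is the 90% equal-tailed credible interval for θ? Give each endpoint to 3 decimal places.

[0.108, 1.765]

On the log scale the 90% interval is -0.83 ± 1.645 × 0.85 = [-2.2281, 0.5681].
Exponentiate: [e^-2.2281, e^0.5681] = [0.108, 1.765].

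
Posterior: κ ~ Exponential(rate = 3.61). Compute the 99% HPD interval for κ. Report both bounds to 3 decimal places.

The exponential density is strictly decreasing on [0, ∞), so the HPD interval is anchored at 0: [0, q] with P(κ ≤ q) = 0.99.
q = −ln(1 − 0.99) / 3.61 = 4.6052 / 3.61 = 1.276.

[0.000, 1.276]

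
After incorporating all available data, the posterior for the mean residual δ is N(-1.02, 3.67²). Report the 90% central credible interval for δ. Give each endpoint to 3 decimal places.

The posterior is symmetric, so the 90% equal-tailed interval is δ = -1.02 ± z·3.67 with z = 1.645.
Half-width: 1.645 × 3.67 = 6.037.
-1.02 − 6.037 = -7.057; -1.02 + 6.037 = 5.017.

[-7.057, 5.017]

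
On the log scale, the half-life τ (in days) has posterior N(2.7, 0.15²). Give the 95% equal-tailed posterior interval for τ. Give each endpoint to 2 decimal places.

[11.09, 19.97]

On the log scale the 95% interval is 2.7 ± 1.960 × 0.15 = [2.4060, 2.9940].
Exponentiate: [e^2.4060, e^2.9940] = [11.09, 19.97].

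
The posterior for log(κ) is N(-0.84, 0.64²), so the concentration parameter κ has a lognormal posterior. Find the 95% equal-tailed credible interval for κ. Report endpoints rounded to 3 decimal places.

[0.123, 1.513]

On the log scale the 95% interval is -0.84 ± 1.960 × 0.64 = [-2.0944, 0.4144].
Exponentiate: [e^-2.0944, e^0.4144] = [0.123, 1.513].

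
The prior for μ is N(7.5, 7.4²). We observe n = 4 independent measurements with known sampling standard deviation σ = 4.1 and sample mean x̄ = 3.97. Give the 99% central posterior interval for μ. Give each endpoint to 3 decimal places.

Posterior precision = 1/7.4² + 4/4.1² = 0.0183 + 0.2380 = 0.2562, so posterior SD = 1.9756.
Posterior mean = (7.5/7.4² + 4·3.97/4.1²) / 0.2562 = 4.2216.
Interval: 4.2216 ± 2.576 × 1.9756 → [-0.867, 9.310].

[-0.867, 9.310]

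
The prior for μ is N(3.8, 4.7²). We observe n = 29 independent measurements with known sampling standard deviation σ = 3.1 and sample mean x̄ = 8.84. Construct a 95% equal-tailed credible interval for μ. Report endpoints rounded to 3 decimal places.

[7.646, 9.885]

Posterior precision = 1/4.7² + 29/3.1² = 0.0453 + 3.0177 = 3.0630, so posterior SD = 0.5714.
Posterior mean = (3.8/4.7² + 29·8.84/3.1²) / 3.0630 = 8.7655.
Interval: 8.7655 ± 1.960 × 0.5714 → [7.646, 9.885].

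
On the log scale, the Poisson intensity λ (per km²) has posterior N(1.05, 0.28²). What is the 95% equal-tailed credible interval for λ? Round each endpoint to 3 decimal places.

[1.651, 4.947]

On the log scale the 95% interval is 1.05 ± 1.960 × 0.28 = [0.5012, 1.5988].
Exponentiate: [e^0.5012, e^1.5988] = [1.651, 4.947].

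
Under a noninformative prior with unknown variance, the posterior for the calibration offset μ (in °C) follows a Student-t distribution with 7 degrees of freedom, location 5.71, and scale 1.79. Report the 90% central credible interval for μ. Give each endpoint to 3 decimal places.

The t_7 distribution is symmetric; the 90% interval is 5.71 ± t·1.79 with t_{0.95,7} = 1.895.
Half-width: 1.895 × 1.79 = 3.391.
5.71 − 3.391 = 2.319; 5.71 + 3.391 = 9.101.

[2.319, 9.101]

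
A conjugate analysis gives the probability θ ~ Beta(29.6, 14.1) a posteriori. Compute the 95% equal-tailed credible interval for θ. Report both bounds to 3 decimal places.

[0.533, 0.806]

Posterior: Beta(29.6, 14.1).
Equal-tailed 95% interval: the 0.025 and 0.975 quantiles of Beta(29.6, 14.1).
Posterior mean ≈ 0.677, SD ≈ 0.070; a Normal approximation gives roughly [0.540, 0.814].
Exact: F⁻¹(0.025) = 0.533; F⁻¹(0.975) = 0.806.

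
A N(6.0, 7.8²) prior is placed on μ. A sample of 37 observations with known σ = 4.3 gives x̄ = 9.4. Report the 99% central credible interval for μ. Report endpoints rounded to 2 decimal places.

Posterior precision = 1/7.8² + 37/4.3² = 0.0164 + 2.0011 = 2.0175, so posterior SD = 0.7040.
Posterior mean = (6.0/7.8² + 37·9.4/4.3²) / 2.0175 = 9.3723.
Interval: 9.3723 ± 2.576 × 0.7040 → [7.56, 11.19].

[7.56, 11.19]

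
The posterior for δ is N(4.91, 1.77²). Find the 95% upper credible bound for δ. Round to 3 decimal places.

7.821

Need U with P(δ ≤ U) = 0.95: U = 4.91 + z_{0.05}·1.77.
z = 1.645; U = 4.91 + 1.645 × 1.77 = 7.821.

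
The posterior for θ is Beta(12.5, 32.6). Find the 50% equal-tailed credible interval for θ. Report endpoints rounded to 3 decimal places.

[0.230, 0.320]

Posterior: Beta(12.5, 32.6).
Equal-tailed 50% interval: the 0.25 and 0.75 quantiles of Beta(12.5, 32.6).
Posterior mean ≈ 0.277, SD ≈ 0.066; a Normal approximation gives roughly [0.233, 0.322].
Exact: F⁻¹(0.25) = 0.230; F⁻¹(0.75) = 0.320.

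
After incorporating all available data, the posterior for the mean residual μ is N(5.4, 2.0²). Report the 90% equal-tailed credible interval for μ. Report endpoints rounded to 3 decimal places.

[2.110, 8.690]

The posterior is symmetric, so the 90% equal-tailed interval is μ = 5.4 ± z·2.0 with z = 1.645.
Half-width: 1.645 × 2.0 = 3.290.
5.4 − 3.290 = 2.110; 5.4 + 3.290 = 8.690.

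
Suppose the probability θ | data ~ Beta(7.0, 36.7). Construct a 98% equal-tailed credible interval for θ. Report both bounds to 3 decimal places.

Posterior: Beta(7.0, 36.7).
Equal-tailed 98% interval: the 0.01 and 0.99 quantiles of Beta(7.0, 36.7).
Posterior mean ≈ 0.160, SD ≈ 0.055; a Normal approximation gives roughly [0.033, 0.288].
Exact: F⁻¹(0.01) = 0.057; F⁻¹(0.99) = 0.308.

[0.057, 0.308]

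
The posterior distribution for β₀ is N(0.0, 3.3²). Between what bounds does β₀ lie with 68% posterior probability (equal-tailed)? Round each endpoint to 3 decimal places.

[-3.282, 3.282]

The posterior is symmetric, so the 68% equal-tailed interval is β₀ = 0.0 ± z·3.3 with z = 0.994.
Half-width: 0.994 × 3.3 = 3.282.
0.0 − 3.282 = -3.282; 0.0 + 3.282 = 3.282.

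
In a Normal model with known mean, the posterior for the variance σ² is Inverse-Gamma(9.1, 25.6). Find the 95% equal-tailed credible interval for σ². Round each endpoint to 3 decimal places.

Inverse-Gamma(9.1, 25.6) quantiles: F⁻¹(0.025) and F⁻¹(0.975).
Equivalently, 1/σ² ~ Gamma(9.1, rate = 25.6); invert its 0.975 and 0.025 quantiles.
Posterior mean ≈ 3.160, SD ≈ 1.186; a Normal approximation gives roughly [0.836, 5.485].
Exact: lower = 1.610; upper = 6.121.

[1.610, 6.121]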